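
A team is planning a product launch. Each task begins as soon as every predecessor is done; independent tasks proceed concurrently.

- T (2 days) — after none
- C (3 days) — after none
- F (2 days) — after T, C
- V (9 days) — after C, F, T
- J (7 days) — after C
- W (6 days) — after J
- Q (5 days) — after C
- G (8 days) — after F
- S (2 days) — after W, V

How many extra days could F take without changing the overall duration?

2

Critical path: C→J→W→S = 3+7+6+2 = 18, so the finish is 18 days.
Longest path through F: 16 days (earliest finish 5, latest finish 7).
Float = 18 − 16 = 2.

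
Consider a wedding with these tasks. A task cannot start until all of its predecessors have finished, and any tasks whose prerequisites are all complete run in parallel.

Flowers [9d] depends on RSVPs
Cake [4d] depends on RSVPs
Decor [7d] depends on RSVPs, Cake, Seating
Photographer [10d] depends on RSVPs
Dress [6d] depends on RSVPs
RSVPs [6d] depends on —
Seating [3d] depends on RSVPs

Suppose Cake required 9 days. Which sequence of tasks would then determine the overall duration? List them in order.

RSVPs, Cake, Decor

Baseline: RSVPs→Cake→Decor = 6+4+7 = 17 → 17 days.
Cake is on the critical path; changing it to 9 makes that path 22 days.
The critical path is still RSVPs→Cake→Decor; finish is now 22 days.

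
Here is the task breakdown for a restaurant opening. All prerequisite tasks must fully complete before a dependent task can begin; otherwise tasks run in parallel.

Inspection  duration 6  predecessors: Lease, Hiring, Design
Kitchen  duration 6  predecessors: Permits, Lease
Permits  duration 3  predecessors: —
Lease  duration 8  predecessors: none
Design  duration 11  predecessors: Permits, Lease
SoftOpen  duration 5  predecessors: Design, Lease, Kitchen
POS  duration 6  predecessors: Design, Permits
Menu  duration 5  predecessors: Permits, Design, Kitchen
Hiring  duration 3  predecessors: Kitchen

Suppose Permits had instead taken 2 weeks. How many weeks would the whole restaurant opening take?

Actual critical path: Lease→Design→POS = 8+11+6 = 25 ⇒ 25 weeks.
The longest path through Permits is only 20 weeks, so Permits has float 5.
That remains the longest chain; total 25 weeks.

25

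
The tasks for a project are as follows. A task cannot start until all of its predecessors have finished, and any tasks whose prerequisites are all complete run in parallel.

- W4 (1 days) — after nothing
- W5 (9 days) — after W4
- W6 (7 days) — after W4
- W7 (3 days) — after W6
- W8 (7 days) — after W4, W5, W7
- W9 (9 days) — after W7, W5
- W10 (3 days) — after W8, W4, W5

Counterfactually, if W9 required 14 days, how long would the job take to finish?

As given, the longest chain is W4→W6→W7→W8→W10 = 1+7+3+7+3 = 21, so the finish is 21 days.
The longest path through W9 is only 20 days, so W9 has float 1.
New critical path: W4→W6→W7→W9 = 1+7+3+14 = 25 ⇒ 25 days.

25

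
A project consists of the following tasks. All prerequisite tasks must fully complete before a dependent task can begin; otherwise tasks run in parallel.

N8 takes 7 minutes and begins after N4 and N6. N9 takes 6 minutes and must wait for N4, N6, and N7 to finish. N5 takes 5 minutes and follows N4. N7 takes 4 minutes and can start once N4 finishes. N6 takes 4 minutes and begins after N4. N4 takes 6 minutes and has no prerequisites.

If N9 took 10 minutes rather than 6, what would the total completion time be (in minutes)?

20

As given, the longest chain is N4→N6→N8 = 6+4+7 = 17, so the finish is 17 minutes.
N9 has 1 minute of float (longest path through it is 16).
New critical path: N4→N6→N9 = 6+4+10 = 20 ⇒ 20 minutes.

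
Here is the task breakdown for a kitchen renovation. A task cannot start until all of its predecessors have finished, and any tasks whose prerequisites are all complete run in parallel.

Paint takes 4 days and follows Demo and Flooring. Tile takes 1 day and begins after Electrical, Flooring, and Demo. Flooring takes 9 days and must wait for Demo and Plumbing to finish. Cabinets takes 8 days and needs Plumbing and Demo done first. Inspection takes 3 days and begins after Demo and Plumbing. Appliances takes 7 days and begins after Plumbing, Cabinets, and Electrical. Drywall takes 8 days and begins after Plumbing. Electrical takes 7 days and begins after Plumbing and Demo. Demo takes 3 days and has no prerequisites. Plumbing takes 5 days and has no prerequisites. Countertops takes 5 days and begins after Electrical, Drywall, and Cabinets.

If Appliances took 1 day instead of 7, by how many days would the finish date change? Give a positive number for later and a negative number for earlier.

The binding path is Plumbing→Cabinets→Appliances = 5+8+7 = 20; finish at 20 days.
Appliances lies on that path, so at 1 day the path becomes 14 days.
Now Plumbing→Drywall→Countertops = 5+8+5 = 18 is longest, so the finish becomes 18 days.
Change in finish: 18 − 20 = -2 days.

-2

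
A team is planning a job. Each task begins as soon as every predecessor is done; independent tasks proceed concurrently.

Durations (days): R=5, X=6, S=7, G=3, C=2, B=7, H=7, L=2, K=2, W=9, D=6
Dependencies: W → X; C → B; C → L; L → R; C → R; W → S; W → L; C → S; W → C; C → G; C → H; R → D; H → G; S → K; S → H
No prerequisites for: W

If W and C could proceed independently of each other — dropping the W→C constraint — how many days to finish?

Before: longest chain W→C→S→H→G = 9+2+7+7+3 = 28, finish 28.
Without W→C, C's earliest start moves from 9 to 0.
After: W→S→H→G = 9+7+7+3 = 26 → 26 days.

26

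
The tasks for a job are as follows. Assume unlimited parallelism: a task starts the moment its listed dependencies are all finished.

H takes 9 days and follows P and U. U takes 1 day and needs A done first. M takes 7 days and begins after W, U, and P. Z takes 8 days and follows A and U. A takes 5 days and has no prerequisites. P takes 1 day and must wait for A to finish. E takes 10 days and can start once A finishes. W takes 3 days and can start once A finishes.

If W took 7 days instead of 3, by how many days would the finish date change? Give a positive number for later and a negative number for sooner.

Actual critical path: A→W→M = 5+3+7 = 15 ⇒ 15 days.
W lies on that path, so at 7 days the path becomes 19 days.
The critical path is still A→W→M; finish is now 19 days.
Change in finish: 19 − 15 = +4 days.

4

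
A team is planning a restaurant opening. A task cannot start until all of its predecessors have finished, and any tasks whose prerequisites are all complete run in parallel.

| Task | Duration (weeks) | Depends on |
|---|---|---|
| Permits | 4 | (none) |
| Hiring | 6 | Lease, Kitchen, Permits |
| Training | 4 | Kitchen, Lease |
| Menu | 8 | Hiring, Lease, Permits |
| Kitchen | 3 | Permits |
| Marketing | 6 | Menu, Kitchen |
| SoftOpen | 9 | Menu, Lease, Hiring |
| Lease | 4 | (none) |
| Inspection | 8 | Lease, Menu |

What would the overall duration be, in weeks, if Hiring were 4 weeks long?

28

As given, the longest chain is Permits→Kitchen→Hiring→Menu→SoftOpen = 4+3+6+8+9 = 30, so the finish is 30 weeks.
Hiring lies on that path, so at 4 weeks the path becomes 28 weeks.
That remains the longest chain; total 28 weeks.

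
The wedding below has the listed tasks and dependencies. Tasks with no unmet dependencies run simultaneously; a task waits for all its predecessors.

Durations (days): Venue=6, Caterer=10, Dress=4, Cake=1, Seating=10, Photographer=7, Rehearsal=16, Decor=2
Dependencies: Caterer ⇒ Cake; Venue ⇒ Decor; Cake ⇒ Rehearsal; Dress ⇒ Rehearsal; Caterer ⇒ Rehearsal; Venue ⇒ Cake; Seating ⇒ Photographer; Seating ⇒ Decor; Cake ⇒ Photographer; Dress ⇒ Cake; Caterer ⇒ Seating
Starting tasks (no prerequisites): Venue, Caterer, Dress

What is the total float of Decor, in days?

Critical path: Caterer→Cake→Rehearsal = 10+1+16 = 27, so the finish is 27 days.
The longest chain containing Decor totals 22 days.
Float = 27 − 22 = 5.

5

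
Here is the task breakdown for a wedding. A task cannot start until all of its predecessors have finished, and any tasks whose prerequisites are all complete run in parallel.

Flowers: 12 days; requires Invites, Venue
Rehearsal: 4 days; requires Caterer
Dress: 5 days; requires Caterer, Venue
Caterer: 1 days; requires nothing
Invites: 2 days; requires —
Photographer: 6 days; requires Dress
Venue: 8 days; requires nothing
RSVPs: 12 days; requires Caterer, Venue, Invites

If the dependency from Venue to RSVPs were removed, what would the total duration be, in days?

Before: longest chain Venue→RSVPs = 8+12 = 20, finish 20.
Without Venue→RSVPs, RSVPs's earliest start moves from 8 to 2.
The longest chain is now Venue→Flowers = 8+12 = 20, so the job takes 20 days.

20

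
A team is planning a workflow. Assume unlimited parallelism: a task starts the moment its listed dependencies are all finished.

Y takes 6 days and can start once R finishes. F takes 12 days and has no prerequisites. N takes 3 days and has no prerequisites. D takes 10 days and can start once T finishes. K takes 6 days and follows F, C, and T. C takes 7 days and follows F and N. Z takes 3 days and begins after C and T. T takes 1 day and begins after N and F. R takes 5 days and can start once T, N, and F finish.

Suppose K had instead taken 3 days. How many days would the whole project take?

As given, the longest chain is F→C→K = 12+7+6 = 25, so the finish is 25 days.
K lies on that path, so at 3 days the path becomes 22 days.
Now F→T→R→Y = 12+1+5+6 = 24 is longest, so the finish becomes 24 days.

24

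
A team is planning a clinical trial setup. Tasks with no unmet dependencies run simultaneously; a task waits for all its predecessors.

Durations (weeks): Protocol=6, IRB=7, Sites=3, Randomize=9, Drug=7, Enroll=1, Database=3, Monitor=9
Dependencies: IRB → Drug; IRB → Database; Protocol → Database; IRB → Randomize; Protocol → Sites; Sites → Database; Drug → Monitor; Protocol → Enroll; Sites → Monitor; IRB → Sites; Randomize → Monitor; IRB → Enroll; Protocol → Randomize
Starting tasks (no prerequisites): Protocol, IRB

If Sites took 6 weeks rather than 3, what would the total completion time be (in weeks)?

25

The binding path is IRB→Randomize→Monitor = 7+9+9 = 25; finish at 25 weeks.
Sites has 6 weeks of float (longest path through it is 19).
No other chain overtakes it, so the finish is 25 weeks.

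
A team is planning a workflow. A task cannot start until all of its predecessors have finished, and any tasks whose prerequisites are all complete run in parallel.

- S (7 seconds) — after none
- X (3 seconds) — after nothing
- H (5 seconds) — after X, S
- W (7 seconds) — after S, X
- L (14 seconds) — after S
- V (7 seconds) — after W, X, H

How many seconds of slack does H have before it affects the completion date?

2

S→W→V = 7+7+7 = 21 sets the makespan at 21 seconds.
H finishes as early as 12 and must finish by 14.
Float = 21 − 19 = 2.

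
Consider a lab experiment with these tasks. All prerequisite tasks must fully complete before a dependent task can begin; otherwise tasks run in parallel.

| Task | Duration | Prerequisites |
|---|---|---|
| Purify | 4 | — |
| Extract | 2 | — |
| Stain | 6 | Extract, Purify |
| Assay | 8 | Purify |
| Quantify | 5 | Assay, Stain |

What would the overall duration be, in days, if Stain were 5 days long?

17

Critical path before the change: Purify→Assay→Quantify = 4+8+5 = 17 giving 17 days.
The longest path through Stain is only 15 days, so Stain has float 2.
That remains the longest chain; total 17 days.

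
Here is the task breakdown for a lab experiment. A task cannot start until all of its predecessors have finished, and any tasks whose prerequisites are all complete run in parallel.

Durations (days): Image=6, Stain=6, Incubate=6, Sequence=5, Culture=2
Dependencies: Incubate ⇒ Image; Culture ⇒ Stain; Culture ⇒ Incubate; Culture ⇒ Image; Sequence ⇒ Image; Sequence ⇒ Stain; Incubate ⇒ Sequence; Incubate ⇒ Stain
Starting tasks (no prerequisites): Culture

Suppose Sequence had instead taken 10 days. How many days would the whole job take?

Baseline: Culture→Incubate→Sequence→Image = 2+6+5+6 = 19 → 19 days.
Sequence lies on that path, so at 10 days the path becomes 24 days.
That remains the longest chain; total 24 days.

24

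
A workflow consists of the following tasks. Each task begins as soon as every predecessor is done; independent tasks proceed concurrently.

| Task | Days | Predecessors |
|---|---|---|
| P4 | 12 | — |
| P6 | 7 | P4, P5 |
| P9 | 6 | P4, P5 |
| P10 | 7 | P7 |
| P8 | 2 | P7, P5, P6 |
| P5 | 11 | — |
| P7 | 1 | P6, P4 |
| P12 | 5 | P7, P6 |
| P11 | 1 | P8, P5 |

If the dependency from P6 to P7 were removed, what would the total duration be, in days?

24

With the dependency in place, P4→P6→P7→P10 = 12+7+1+7 = 27 sets the finish at 27 days.
Without P6→P7, P7's earliest start moves from 19 to 12.
After: P4→P6→P12 = 12+7+5 = 24 → 24 days.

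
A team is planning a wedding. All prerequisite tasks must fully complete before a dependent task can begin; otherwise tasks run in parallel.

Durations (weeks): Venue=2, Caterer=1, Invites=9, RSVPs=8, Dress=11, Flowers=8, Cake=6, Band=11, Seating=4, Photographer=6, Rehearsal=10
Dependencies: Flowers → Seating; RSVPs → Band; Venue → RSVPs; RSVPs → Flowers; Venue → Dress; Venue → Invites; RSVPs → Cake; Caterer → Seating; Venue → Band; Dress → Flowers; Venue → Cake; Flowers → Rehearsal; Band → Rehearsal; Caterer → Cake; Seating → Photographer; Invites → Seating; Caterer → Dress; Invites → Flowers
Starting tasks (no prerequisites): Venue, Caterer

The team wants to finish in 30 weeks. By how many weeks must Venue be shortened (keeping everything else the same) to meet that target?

Current finish: 31 weeks; target: 30.
Venue is on every critical path, so each week cut from Venue cuts the finish by one (this holds down to a finish of 30).
Need 31 − 30 = 1 week off Venue → Venue becomes 1 week, finish becomes 30.

1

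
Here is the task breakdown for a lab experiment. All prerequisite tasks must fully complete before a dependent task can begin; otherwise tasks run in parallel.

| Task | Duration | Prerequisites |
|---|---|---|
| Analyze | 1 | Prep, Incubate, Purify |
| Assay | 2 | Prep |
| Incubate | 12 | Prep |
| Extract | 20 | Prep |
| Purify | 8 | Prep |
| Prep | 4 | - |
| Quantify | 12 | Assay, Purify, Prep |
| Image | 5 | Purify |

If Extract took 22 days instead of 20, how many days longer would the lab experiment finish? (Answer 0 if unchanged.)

As given, the longest chain is Prep→Extract = 4+20 = 24, so the finish is 24 days.
Since Extract is critical, the +2 change carries straight to that chain (now 26 days).
No other chain overtakes it, so the finish is 26 days.
Change in finish: 26 − 24 = +2 days.

2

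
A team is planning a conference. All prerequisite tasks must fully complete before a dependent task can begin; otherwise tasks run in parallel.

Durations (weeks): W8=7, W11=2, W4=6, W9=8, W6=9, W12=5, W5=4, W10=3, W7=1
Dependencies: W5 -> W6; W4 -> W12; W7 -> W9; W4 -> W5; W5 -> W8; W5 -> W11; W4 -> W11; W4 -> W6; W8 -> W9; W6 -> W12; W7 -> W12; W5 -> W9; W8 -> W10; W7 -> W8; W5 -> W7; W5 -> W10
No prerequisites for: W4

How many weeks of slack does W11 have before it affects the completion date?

14

Critical path: W4→W5→W7→W8→W9 = 6+4+1+7+8 = 26, so the finish is 26 weeks.
The longest chain containing W11 totals 12 weeks.
So W11 can slip 26 − 12 = 14 weeks.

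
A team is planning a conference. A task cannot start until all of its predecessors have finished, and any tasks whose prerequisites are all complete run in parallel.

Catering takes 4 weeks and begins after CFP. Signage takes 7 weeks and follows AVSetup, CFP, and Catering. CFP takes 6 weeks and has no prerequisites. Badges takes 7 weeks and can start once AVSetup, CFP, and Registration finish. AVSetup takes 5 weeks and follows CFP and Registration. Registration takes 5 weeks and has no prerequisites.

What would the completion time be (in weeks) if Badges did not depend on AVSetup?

Before: longest chain CFP→AVSetup→Badges = 6+5+7 = 18, finish 18.
Without AVSetup→Badges, Badges's earliest start moves from 11 to 6.
After: CFP→AVSetup→Signage = 6+5+7 = 18 → 18 weeks.

18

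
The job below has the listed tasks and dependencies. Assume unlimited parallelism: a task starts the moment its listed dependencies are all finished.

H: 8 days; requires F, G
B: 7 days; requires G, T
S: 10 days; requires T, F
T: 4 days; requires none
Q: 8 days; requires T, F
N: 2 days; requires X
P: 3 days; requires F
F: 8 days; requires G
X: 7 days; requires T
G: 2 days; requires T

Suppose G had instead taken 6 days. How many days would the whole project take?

28

Critical path before the change: T→G→F→S = 4+2+8+10 = 24 giving 24 days.
G lies on that path, so at 6 days the path becomes 28 days.
That remains the longest chain; total 28 days.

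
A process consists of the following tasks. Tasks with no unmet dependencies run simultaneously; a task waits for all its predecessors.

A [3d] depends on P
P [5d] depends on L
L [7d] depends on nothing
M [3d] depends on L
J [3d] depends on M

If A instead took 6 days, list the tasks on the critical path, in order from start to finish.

Baseline: L→P→A = 7+5+3 = 15 → 15 days.
A is on the critical path; changing it to 6 makes that path 18 days.
That remains the longest chain; total 18 days.

L, P, A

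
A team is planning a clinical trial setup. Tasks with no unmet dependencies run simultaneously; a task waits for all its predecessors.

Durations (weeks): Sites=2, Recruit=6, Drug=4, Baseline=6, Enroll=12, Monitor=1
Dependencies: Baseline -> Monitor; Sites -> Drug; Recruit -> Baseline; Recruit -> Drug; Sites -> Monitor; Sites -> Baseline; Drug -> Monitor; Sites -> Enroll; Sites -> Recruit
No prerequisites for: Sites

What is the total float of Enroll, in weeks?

The longest chain is Sites→Recruit→Baseline→Monitor = 2+6+6+1 = 15; overall finish 15 weeks.
Longest path through Enroll: 14 weeks (earliest finish 14, latest finish 15).
So Enroll can slip 15 − 14 = 1 week.

1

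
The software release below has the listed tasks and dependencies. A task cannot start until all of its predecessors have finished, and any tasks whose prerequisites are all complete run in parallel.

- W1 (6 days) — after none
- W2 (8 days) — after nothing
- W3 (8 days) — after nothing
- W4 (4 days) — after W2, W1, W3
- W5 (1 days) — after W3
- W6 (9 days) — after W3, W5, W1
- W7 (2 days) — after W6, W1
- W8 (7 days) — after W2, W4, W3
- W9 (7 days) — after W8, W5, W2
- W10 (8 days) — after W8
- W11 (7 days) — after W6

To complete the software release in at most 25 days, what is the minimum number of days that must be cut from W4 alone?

2

Current finish: 27 days; target: 25.
W4 is on every critical path, so each day cut from W4 cuts the finish by one (this holds down to a finish of 25).
Need 27 − 25 = 2 days off W4 → W4 becomes 2 days, finish becomes 25.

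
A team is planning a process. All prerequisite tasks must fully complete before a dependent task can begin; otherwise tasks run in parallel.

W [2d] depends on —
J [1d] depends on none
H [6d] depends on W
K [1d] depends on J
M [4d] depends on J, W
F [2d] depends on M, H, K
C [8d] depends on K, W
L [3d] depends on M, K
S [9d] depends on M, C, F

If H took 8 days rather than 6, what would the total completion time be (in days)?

The binding path is W→H→F→S = 2+6+2+9 = 19; finish at 19 days.
H is on the critical path; changing it to 8 makes that path 21 days.
No other chain overtakes it, so the finish is 21 days.

21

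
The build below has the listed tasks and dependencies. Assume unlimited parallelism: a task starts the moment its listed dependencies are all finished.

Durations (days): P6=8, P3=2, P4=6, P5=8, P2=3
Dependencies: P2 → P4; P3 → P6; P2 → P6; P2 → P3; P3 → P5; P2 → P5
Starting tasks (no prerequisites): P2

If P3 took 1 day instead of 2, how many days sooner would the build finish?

1

Actual critical path: P2→P3→P5 = 3+2+8 = 13 ⇒ 13 days.
P3 is on the critical path; changing it to 1 makes that path 12 days.
That remains the longest chain; total 12 days.
Change in finish: 12 − 13 = -1 days.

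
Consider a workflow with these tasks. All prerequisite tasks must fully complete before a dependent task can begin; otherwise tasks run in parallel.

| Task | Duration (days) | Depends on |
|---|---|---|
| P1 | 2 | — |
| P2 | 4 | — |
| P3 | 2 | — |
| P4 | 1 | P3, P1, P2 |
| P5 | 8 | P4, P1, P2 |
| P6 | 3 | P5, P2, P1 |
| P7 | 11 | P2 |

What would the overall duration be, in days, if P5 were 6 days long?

15

Critical path before the change: P2→P4→P5→P6 = 4+1+8+3 = 16 giving 16 days.
Since P5 is critical, the -2 change carries straight to that chain (now 14 days).
New critical path: P2→P7 = 4+11 = 15 ⇒ 15 days.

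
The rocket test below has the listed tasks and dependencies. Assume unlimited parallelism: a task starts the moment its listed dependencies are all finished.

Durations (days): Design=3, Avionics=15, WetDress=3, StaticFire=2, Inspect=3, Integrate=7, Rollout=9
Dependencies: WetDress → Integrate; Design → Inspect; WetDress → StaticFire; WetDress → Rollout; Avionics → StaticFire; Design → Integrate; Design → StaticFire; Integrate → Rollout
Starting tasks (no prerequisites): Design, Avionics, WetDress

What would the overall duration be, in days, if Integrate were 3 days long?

Critical path before the change: Design→Integrate→Rollout = 3+7+9 = 19 giving 19 days.
Integrate is on the critical path; changing it to 3 makes that path 15 days.
Now Avionics→StaticFire = 15+2 = 17 is longest, so the finish becomes 17 days.

17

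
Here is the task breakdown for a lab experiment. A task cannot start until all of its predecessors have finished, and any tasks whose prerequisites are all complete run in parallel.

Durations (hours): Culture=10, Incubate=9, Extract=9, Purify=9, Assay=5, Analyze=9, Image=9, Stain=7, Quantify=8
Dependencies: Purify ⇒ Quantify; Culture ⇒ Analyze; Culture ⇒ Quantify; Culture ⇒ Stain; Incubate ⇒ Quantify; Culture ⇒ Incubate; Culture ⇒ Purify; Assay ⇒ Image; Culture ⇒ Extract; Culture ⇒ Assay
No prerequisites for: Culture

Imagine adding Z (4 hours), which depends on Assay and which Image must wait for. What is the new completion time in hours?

28

Originally the job takes 27 hours.
With Z inserted, Image now waits for max(Assay, Z).
New critical path: Culture→Assay→Z→Image = 10+5+4+9 = 28 ⇒ 28 hours.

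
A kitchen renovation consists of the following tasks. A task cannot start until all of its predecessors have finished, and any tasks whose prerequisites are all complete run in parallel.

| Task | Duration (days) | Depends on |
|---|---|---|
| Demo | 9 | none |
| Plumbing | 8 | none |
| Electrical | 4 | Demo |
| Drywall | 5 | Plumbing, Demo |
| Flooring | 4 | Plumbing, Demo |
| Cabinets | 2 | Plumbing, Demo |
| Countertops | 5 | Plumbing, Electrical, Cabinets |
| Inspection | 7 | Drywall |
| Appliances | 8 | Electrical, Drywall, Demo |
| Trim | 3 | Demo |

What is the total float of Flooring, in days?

9

Critical path: Demo→Drywall→Appliances = 9+5+8 = 22, so the finish is 22 days.
Longest path through Flooring: 13 days (earliest finish 13, latest finish 22).
Float = 22 − 13 = 9.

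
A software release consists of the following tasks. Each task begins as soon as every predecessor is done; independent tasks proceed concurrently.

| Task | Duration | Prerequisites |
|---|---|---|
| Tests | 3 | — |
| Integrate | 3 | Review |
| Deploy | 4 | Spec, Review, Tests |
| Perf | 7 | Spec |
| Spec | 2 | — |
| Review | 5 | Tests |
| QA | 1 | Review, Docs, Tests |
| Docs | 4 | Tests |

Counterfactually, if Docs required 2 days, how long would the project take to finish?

Baseline: Tests→Review→Deploy = 3+5+4 = 12 → 12 days.
The longest path through Docs is only 8 days, so Docs has float 4.
That remains the longest chain; total 12 days.

12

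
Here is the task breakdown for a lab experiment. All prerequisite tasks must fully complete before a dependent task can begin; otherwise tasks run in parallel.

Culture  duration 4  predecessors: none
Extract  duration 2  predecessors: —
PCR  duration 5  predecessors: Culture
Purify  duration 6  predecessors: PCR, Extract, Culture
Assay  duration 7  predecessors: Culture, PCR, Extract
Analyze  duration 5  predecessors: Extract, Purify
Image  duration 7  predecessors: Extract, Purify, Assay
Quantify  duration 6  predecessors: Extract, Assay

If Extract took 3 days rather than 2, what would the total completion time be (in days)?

23

Actual critical path: Culture→PCR→Assay→Image = 4+5+7+7 = 23 ⇒ 23 days.
Extract has 7 days of float (longest path through it is 16).
No other chain overtakes it, so the finish is 23 days.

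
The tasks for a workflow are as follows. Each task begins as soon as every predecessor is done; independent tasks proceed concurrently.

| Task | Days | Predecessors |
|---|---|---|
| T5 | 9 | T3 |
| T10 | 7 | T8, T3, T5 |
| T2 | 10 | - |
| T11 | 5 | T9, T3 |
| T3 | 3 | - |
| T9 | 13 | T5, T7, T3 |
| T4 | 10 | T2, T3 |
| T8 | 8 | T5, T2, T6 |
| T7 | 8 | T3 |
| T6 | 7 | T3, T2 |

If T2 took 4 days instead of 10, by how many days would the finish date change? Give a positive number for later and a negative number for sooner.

-2

As given, the longest chain is T2→T6→T8→T10 = 10+7+8+7 = 32, so the finish is 32 days.
T2 lies on that path, so at 4 days the path becomes 26 days.
The binding chain switches to T3→T5→T9→T11 = 3+9+13+5 = 30; finish 30 days.
Change in finish: 30 − 32 = -2 days.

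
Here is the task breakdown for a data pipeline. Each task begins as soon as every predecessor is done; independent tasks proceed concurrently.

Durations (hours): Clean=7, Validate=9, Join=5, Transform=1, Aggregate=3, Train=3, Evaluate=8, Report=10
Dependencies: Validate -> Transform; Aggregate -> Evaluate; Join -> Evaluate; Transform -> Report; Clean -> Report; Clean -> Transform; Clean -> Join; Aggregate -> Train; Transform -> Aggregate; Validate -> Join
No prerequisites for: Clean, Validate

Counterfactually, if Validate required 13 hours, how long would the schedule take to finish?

Actual critical path: Validate→Join→Evaluate = 9+5+8 = 22 ⇒ 22 hours.
Validate is on the critical path; changing it to 13 makes that path 26 hours.
No other chain overtakes it, so the finish is 26 hours.

26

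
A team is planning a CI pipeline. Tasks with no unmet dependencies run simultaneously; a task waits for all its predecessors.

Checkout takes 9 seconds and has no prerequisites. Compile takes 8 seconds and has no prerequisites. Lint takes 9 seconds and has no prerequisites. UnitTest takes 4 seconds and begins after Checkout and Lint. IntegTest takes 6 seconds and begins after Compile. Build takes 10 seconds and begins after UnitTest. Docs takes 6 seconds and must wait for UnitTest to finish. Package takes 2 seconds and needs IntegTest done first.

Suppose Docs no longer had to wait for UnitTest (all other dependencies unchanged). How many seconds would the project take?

Before: longest chain Checkout→UnitTest→Build = 9+4+10 = 23, finish 23.
Without UnitTest→Docs, Docs's earliest start moves from 13 to 0.
After: Checkout→UnitTest→Build = 9+4+10 = 23 → 23 seconds.

23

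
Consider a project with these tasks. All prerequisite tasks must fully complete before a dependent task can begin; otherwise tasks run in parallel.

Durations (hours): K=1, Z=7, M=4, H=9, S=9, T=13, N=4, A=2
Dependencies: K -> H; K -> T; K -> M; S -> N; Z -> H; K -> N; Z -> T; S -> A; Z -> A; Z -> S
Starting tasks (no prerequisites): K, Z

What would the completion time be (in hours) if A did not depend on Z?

20

Original critical path: Z→S→N = 7+9+4 = 20 ⇒ 20 hours.
Dropping Z→A doesn't change A's earliest start (16); another predecessor still binds.
The longest chain is now Z→S→N = 7+9+4 = 20, so the job takes 20 hours.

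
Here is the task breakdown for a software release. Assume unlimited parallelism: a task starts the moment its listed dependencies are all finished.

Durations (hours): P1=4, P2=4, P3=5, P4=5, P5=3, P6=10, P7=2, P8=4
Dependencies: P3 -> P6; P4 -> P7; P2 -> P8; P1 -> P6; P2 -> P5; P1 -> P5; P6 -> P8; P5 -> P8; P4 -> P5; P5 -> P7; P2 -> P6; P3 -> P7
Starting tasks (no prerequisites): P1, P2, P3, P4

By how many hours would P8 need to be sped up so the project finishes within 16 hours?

Current finish: 19 hours; target: 16.
P8 is on every critical path, so each hour cut from P8 cuts the finish by one (this holds down to a finish of 16).
Need 19 − 16 = 3 hours off P8 → P8 becomes 1 hour, finish becomes 16.

3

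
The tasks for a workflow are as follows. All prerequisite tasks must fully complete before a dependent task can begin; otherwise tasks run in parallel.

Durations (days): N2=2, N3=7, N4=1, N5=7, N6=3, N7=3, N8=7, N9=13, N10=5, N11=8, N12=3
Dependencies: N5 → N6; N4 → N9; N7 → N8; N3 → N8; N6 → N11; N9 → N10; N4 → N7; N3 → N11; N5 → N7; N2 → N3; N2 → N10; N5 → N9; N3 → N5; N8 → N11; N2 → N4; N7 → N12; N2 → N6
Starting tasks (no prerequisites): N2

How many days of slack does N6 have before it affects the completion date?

N2→N3→N5→N7→N8→N11 = 2+7+7+3+7+8 = 34 sets the makespan at 34 days.
The longest chain containing N6 totals 27 days.
Float = 34 − 27 = 7.

7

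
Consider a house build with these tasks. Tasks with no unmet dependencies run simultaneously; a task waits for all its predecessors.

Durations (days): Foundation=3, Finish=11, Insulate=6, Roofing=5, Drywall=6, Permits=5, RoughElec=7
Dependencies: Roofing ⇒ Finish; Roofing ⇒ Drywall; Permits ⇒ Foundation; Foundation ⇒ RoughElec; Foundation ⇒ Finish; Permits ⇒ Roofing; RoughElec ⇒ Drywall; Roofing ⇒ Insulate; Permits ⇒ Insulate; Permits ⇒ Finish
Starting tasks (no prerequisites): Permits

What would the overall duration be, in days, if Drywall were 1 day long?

21

Critical path before the change: Permits→Foundation→RoughElec→Drywall = 5+3+7+6 = 21 giving 21 days.
Drywall lies on that path, so at 1 day the path becomes 16 days.
New critical path: Permits→Roofing→Finish = 5+5+11 = 21 ⇒ 21 days.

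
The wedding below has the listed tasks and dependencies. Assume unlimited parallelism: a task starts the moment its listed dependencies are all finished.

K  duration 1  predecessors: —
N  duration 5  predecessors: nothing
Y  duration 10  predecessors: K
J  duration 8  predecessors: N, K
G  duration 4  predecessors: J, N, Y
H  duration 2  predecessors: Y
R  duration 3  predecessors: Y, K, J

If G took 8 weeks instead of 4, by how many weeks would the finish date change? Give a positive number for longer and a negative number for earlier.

4

The binding path is N→J→G = 5+8+4 = 17; finish at 17 weeks.
G lies on that path, so at 8 weeks the path becomes 21 weeks.
No other chain overtakes it, so the finish is 21 weeks.
Change in finish: 21 − 17 = +4 weeks.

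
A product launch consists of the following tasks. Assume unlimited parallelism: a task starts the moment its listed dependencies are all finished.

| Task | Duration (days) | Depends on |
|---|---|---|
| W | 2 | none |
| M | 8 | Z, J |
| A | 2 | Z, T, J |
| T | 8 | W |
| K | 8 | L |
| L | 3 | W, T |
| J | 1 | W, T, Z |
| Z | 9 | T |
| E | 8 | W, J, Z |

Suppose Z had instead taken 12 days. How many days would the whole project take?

31

Actual critical path: W→T→Z→J→M = 2+8+9+1+8 = 28 ⇒ 28 days.
Z lies on that path, so at 12 days the path becomes 31 days.
The critical path is still W→T→Z→J→M; finish is now 31 days.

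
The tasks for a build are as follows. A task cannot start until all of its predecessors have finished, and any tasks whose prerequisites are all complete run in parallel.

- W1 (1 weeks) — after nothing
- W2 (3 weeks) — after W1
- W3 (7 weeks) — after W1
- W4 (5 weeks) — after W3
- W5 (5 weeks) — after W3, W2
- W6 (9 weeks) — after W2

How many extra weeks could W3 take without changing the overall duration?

The longest chain is W1→W2→W6 = 1+3+9 = 13; overall finish 13 weeks.
Longest path through W3: 13 weeks (earliest finish 8, latest finish 8).
Float = 13 − 13 = 0.

0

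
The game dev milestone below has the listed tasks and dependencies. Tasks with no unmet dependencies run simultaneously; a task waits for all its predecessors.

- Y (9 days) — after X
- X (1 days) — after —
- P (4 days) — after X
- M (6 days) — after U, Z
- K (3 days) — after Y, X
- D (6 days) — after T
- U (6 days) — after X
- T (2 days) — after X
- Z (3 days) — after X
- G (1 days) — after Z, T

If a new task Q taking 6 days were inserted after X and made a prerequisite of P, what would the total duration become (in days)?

13

Originally the plan takes 13 days.
With Q inserted, P now waits for max(X, Q).
New critical path: X→U→M = 1+6+6 = 13 ⇒ 13 days.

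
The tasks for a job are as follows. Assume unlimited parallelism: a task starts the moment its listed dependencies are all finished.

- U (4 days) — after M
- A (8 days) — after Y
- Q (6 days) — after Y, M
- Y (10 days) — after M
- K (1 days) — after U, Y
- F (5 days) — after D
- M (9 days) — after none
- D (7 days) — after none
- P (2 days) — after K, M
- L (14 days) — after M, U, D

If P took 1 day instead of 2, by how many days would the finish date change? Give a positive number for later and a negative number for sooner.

As given, the longest chain is M→Y→A = 9+10+8 = 27, so the finish is 27 days.
P has 5 days of float (longest path through it is 22).
That remains the longest chain; total 27 days.
Change in finish: 27 − 27 = +0 days.

0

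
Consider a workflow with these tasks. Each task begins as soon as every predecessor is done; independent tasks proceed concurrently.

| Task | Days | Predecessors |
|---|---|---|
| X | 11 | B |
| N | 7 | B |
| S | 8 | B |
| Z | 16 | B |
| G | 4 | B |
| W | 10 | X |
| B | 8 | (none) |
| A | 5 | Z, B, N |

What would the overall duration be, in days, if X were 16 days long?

34

As given, the longest chain is B→X→W = 8+11+10 = 29, so the finish is 29 days.
X is on the critical path; changing it to 16 makes that path 34 days.
No other chain overtakes it, so the finish is 34 days.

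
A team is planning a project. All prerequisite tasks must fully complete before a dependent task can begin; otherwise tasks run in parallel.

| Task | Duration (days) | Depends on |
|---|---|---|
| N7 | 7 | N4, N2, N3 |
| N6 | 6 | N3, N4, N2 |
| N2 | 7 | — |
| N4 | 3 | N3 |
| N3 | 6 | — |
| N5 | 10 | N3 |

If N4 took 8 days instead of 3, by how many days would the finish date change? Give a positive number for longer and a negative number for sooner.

Critical path before the change: N3→N4→N7 = 6+3+7 = 16 giving 16 days.
N4 lies on that path, so at 8 days the path becomes 21 days.
No other chain overtakes it, so the finish is 21 days.
Change in finish: 21 − 16 = +5 days.

5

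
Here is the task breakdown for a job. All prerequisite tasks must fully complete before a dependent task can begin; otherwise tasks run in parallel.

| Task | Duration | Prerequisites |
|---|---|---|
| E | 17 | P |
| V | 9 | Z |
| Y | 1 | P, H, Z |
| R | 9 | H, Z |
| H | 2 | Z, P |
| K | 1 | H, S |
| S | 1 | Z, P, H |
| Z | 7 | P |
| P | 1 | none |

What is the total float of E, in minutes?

1

P→Z→H→R = 1+7+2+9 = 19 sets the makespan at 19 minutes.
The longest chain containing E totals 18 minutes.
Slack of E = 2 − 1 = 1 minute.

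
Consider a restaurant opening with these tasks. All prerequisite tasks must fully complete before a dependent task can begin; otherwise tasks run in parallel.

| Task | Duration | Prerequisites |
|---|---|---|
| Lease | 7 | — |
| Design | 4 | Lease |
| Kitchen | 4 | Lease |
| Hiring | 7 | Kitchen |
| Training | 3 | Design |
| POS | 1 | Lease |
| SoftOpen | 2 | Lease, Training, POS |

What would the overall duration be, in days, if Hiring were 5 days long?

The binding path is Lease→Kitchen→Hiring = 7+4+7 = 18; finish at 18 days.
Hiring is on the critical path; changing it to 5 makes that path 16 days.
Now Lease→Design→Training→SoftOpen = 7+4+3+2 = 16 is longest, so the finish becomes 16 days.

16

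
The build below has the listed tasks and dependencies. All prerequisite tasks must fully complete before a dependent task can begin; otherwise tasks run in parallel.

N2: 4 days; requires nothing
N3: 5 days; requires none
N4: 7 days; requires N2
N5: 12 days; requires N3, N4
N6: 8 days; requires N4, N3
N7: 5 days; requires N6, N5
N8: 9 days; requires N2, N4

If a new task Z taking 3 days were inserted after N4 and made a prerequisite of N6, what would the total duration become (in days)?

28

Originally the job takes 28 days.
With Z inserted, N6 now waits for max(N4, N3, Z).
New critical path: N2→N4→N5→N7 = 4+7+12+5 = 28 ⇒ 28 days.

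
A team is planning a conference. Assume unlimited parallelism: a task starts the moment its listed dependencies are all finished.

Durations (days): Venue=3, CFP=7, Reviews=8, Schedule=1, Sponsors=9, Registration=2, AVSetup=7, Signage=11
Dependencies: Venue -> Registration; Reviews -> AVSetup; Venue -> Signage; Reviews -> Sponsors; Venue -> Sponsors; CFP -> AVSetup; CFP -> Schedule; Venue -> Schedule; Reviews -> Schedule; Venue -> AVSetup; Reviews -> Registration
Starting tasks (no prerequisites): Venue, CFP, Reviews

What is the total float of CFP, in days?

Critical path: Reviews→Sponsors = 8+9 = 17, so the finish is 17 days.
CFP finishes as early as 7 and must finish by 10.
Slack of CFP = 3 − 0 = 3 days.

3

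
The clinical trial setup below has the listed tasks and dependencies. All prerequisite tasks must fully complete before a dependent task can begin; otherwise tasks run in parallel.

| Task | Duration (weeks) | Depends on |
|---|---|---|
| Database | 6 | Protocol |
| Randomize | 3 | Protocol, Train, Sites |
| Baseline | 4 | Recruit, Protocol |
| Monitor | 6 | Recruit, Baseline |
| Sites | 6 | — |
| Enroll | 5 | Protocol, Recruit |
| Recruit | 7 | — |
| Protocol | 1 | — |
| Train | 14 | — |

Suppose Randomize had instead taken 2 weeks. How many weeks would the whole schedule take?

Actual critical path: Train→Randomize = 14+3 = 17 ⇒ 17 weeks.
Randomize lies on that path, so at 2 weeks the path becomes 16 weeks.
New critical path: Recruit→Baseline→Monitor = 7+4+6 = 17 ⇒ 17 weeks.

17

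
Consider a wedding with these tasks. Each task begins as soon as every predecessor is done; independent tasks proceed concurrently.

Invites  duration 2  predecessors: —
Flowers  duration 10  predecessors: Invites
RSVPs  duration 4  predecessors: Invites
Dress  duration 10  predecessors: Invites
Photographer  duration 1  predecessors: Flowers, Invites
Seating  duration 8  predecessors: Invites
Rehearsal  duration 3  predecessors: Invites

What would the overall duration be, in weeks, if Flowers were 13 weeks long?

16

Critical path before the change: Invites→Flowers→Photographer = 2+10+1 = 13 giving 13 weeks.
Flowers lies on that path, so at 13 weeks the path becomes 16 weeks.
That remains the longest chain; total 16 weeks.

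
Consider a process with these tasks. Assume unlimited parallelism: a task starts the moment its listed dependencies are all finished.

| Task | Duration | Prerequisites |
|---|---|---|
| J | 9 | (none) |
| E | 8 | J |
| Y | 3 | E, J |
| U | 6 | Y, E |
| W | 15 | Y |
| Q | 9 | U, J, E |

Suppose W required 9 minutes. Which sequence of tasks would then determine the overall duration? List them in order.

The binding path is J→E→Y→W = 9+8+3+15 = 35; finish at 35 minutes.
Since W is critical, the -6 change carries straight to that chain (now 29 minutes).
Now J→E→Y→U→Q = 9+8+3+6+9 = 35 is longest, so the finish becomes 35 minutes.

J, E, Y, U, Q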